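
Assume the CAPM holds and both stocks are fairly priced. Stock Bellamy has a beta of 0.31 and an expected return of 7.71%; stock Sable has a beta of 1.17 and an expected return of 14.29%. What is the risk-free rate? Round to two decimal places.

5.34%

Both satisfy E(R) = R_f + β·MRP, so the slope of the SML is
MRP = (14.29% − 7.71%) / (1.17 − 0.31) = 6.58% / 0.86 = 7.6512%
R_f = E(R_Bellamy) − β_Bellamy·MRP = 7.71% − 0.31 × 7.6512% = 5.3381%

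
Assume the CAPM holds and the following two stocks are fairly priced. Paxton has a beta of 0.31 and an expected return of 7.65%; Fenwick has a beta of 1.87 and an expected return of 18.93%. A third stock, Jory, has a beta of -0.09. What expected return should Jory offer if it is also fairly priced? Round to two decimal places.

MRP (SML slope) = (18.93% − 7.65%) / (1.87 − 0.31) = 11.28% / 1.56 = 7.2308%
R_f (intercept) = 7.65% − 0.31 × 7.2308% = 5.4085%
E(R_Jory) = R_f + β × MRP = 5.4085% + -0.09 × 7.2308% = 4.76%

4.76%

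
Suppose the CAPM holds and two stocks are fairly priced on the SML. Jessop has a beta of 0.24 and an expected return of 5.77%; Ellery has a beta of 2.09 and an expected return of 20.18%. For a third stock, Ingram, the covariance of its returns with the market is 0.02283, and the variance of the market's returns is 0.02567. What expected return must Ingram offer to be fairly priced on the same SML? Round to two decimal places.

MRP = (20.18% − 5.77%) / (2.09 − 0.24) = 7.7892%
R_f = 5.77% − 0.24 × 7.7892% = 3.9006%
β_Ingram = Cov / Var(R_m) = 0.02283 / 0.02567 = 0.8894
E(R_Ingram) = R_f + β × MRP = 3.9006% + 0.8894 × 7.7892% = 10.83%

10.83%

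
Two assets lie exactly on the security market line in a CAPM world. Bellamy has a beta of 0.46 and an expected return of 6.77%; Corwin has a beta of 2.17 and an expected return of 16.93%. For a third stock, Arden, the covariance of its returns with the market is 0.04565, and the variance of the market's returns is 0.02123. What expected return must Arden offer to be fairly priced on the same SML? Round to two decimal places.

16.81%

MRP = (16.93% − 6.77%) / (2.17 − 0.46) = 5.9415%
R_f = 6.77% − 0.46 × 5.9415% = 4.0369%
β_Arden = Cov / Var(R_m) = 0.04565 / 0.02123 = 2.1503
E(R_Arden) = R_f + β × MRP = 4.0369% + 2.1503 × 5.9415% = 16.81%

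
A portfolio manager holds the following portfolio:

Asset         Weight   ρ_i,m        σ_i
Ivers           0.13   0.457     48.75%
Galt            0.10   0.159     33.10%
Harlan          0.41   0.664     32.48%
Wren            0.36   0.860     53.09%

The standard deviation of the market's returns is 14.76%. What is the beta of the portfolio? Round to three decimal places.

β_Ivers = 0.457 × 48.75% / 14.76% = 1.5094
β_Galt = 0.159 × 33.10% / 14.76% = 0.3566
β_Harlan = 0.664 × 32.48% / 14.76% = 1.4612
β_Wren = 0.860 × 53.09% / 14.76% = 3.0933
β_P = Σ w_i β_i = 0.13×1.5094 + 0.10×0.3566 + 0.41×1.4612 + 0.36×3.0933 = 1.9446

1.945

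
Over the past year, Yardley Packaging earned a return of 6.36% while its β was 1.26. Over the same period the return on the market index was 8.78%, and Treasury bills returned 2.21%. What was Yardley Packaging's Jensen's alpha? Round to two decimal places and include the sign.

Market excess return = 8.78% − 2.21% = 6.57%
CAPM benchmark = R_f + β(R_m − R_f) = 2.21% + 1.26 × 6.57% = 10.4882%
α = actual − benchmark = 6.36% − 10.4882% = -4.13%

-4.13%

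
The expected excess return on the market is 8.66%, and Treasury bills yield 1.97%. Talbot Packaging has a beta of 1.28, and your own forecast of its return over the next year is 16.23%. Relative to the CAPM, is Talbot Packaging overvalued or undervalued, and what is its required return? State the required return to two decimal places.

Undervalued; required return 13.05%

Required return = R_f + β·MRP = 1.97% + 1.28 × 8.66% = 13.05%
Forecast 16.23% > required 13.05% → the stock plots above the SML → undervalued.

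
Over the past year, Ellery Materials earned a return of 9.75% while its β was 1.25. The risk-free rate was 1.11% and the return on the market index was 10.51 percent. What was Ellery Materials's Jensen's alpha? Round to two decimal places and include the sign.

-3.11%

Market excess return = 10.51% − 1.11% = 9.40%
CAPM benchmark = R_f + β(R_m − R_f) = 1.11% + 1.25 × 9.40% = 12.8600%
α = actual − benchmark = 9.75% − 12.8600% = -3.11%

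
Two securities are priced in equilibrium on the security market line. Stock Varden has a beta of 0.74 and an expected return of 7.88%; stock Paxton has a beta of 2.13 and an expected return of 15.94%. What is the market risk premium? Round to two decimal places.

Both satisfy E(R) = R_f + β·MRP, so the slope of the SML is
MRP = (15.94% − 7.88%) / (2.13 − 0.74) = 8.06% / 1.39 = 5.7986%

5.80%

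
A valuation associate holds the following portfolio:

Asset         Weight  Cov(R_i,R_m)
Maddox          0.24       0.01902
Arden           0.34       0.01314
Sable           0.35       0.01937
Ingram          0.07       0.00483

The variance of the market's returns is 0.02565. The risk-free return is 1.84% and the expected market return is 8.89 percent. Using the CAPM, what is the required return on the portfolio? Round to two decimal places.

6.28%

β_Maddox = 0.01902 / 0.02565 = 0.7415
β_Arden = 0.01314 / 0.02565 = 0.5123
β_Sable = 0.01937 / 0.02565 = 0.7552
β_Ingram = 0.00483 / 0.02565 = 0.1883
β_P = Σ w_i β_i = 0.24×0.7415 + 0.34×0.5123 + 0.35×0.7552 + 0.07×0.1883 = 0.6296
MRP = 8.89% − 1.84% = 7.05%
E(R_P) = R_f + β_P × MRP = 1.84% + 0.6296 × 7.05% = 6.28%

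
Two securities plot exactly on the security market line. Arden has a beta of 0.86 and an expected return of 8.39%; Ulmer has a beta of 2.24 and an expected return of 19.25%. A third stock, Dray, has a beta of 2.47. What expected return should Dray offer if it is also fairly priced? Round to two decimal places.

21.06%

MRP (SML slope) = (19.25% − 8.39%) / (2.24 − 0.86) = 10.86% / 1.38 = 7.8696%
R_f (intercept) = 8.39% − 0.86 × 7.8696% = 1.6221%
E(R_Dray) = R_f + β × MRP = 1.6221% + 2.47 × 7.8696% = 21.06%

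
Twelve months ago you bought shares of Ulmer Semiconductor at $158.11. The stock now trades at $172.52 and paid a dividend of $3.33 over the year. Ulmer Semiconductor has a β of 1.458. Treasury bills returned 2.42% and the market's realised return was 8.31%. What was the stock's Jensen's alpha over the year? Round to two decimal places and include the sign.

+0.21%

Realised HPR = (P1 + D1 − P0) / P0 = (172.52 + 3.33 − 158.11) / 158.11 = 17.74 / 158.11 = 11.2200%
MRP = 8.31% − 2.42% = 5.89%
CAPM required = R_f + β·MRP = 2.42% + 1.458 × 5.89% = 11.00762%
α = realised − required = 11.2200% − 11.00762% = +0.21%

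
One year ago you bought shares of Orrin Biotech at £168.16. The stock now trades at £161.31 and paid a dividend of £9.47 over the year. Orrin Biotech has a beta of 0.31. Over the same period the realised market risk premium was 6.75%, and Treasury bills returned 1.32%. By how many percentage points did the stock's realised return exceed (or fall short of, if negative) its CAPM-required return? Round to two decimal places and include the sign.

-1.85%

Realised HPR = (P1 + D1 − P0) / P0 = (161.31 + 9.47 − 168.16) / 168.16 = 2.62 / 168.16 = 1.5580%
CAPM required = R_f + β·MRP = 1.32% + 0.31 × 6.75% = 3.4125%
α = realised − required = 1.5580% − 3.4125% = -1.85%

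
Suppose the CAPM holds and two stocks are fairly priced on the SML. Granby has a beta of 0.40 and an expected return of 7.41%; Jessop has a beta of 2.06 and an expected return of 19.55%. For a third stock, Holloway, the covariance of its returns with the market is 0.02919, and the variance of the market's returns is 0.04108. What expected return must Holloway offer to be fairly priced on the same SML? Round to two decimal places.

MRP = (19.55% − 7.41%) / (2.06 − 0.40) = 7.3133%
R_f = 7.41% − 0.40 × 7.3133% = 4.4847%
β_Holloway = Cov / Var(R_m) = 0.02919 / 0.04108 = 0.7106
E(R_Holloway) = R_f + β × MRP = 4.4847% + 0.7106 × 7.3133% = 9.68%

9.68%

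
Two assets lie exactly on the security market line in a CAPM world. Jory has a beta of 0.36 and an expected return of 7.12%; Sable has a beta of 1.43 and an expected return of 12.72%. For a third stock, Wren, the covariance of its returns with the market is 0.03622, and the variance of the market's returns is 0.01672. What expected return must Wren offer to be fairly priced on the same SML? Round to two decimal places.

16.57%

MRP = (12.72% − 7.12%) / (1.43 − 0.36) = 5.2336%
R_f = 7.12% − 0.36 × 5.2336% = 5.2359%
β_Wren = Cov / Var(R_m) = 0.03622 / 0.01672 = 2.1663
E(R_Wren) = R_f + β × MRP = 5.2359% + 2.1663 × 5.2336% = 16.57%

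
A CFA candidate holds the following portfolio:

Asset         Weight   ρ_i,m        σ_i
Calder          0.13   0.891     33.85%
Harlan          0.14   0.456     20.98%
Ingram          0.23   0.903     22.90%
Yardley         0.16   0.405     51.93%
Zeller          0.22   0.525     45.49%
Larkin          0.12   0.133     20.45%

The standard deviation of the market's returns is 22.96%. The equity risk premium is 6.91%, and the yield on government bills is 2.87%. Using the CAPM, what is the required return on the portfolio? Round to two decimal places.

8.58%

β_Calder = 0.891 × 33.85% / 22.96% = 1.3136
β_Harlan = 0.456 × 20.98% / 22.96% = 0.4167
β_Ingram = 0.903 × 22.90% / 22.96% = 0.9006
β_Yardley = 0.405 × 51.93% / 22.96% = 0.9160
β_Zeller = 0.525 × 45.49% / 22.96% = 1.0402
β_Larkin = 0.133 × 20.45% / 22.96% = 0.1185
β_P = Σ w_i β_i = 0.13×1.3136 + 0.14×0.4167 + 0.23×0.9006 + 0.16×0.9160 + 0.22×1.0402 + 0.12×0.1185 = 0.8259
E(R_P) = R_f + β_P × MRP = 2.87% + 0.8259 × 6.91% = 8.58%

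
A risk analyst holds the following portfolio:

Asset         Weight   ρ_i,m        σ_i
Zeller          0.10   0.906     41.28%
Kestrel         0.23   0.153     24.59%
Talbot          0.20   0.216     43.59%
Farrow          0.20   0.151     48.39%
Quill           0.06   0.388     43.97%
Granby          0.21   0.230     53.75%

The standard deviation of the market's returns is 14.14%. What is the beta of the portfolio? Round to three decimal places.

β_Zeller = 0.906 × 41.28% / 14.14% = 2.6450
β_Kestrel = 0.153 × 24.59% / 14.14% = 0.2661
β_Talbot = 0.216 × 43.59% / 14.14% = 0.6659
β_Farrow = 0.151 × 48.39% / 14.14% = 0.5168
β_Quill = 0.388 × 43.97% / 14.14% = 1.2065
β_Granby = 0.230 × 53.75% / 14.14% = 0.8743
β_P = Σ w_i β_i = 0.10×2.6450 + 0.23×0.2661 + 0.20×0.6659 + 0.20×0.5168 + 0.06×1.2065 + 0.21×0.8743 = 0.8182

0.818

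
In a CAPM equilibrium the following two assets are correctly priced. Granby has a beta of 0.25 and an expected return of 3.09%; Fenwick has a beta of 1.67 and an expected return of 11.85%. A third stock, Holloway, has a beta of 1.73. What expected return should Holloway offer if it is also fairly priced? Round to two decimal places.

12.22%

MRP (SML slope) = (11.85% − 3.09%) / (1.67 − 0.25) = 8.76% / 1.42 = 6.1690%
R_f (intercept) = 3.09% − 0.25 × 6.1690% = 1.5478%
E(R_Holloway) = R_f + β × MRP = 1.5478% + 1.73 × 6.1690% = 12.22%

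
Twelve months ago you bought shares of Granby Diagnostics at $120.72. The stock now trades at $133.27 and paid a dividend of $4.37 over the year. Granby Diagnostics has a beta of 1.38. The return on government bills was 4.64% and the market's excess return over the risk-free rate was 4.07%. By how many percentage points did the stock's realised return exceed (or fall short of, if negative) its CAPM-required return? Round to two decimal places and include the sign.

Realised HPR = (P1 + D1 − P0) / P0 = (133.27 + 4.37 − 120.72) / 120.72 = 16.92 / 120.72 = 14.0159%
CAPM required = R_f + β·MRP = 4.64% + 1.38 × 4.07% = 10.2566%
α = realised − required = 14.0159% − 10.2566% = +3.76%

+3.76%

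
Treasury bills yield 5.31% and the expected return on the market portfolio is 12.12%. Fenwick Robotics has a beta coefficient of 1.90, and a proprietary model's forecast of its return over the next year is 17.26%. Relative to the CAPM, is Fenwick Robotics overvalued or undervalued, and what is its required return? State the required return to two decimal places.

MRP = 12.12% − 5.31% = 6.81%
Required return = R_f + β·MRP = 5.31% + 1.90 × 6.81% = 18.25%
Forecast 17.26% < required 18.25% → the stock plots below the SML → overvalued.

Overvalued; required return 18.25%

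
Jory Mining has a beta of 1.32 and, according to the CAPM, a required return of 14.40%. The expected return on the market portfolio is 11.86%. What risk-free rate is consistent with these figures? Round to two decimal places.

E(R) = R_f + β(E(R_m) − R_f) = R_f(1 − β) + β·E(R_m)
14.40% = R_f × (1 − 1.32) + 1.32 × 11.86%
14.40% = R_f × -0.32 + 15.6552%
R_f = (14.40% − 15.6552%) / -0.32 = 3.92%

3.92%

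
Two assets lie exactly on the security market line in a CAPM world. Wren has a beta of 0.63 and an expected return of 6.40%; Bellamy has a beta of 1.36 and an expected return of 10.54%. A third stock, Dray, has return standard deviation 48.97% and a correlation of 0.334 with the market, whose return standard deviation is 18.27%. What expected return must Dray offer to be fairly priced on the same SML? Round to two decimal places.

7.90%

MRP = (10.54% − 6.40%) / (1.36 − 0.63) = 5.6712%
R_f = 6.40% − 0.63 × 5.6712% = 2.8271%
β_Dray = ρ·σ_i/σ_m = 0.334 × 48.97 / 18.27 = 0.8952
E(R_Dray) = R_f + β × MRP = 2.8271% + 0.8952 × 5.6712% = 7.90%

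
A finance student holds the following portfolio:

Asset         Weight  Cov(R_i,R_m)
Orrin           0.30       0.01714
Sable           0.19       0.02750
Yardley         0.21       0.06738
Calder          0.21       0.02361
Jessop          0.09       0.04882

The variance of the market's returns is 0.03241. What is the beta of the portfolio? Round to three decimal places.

1.045

β_Orrin = 0.01714 / 0.03241 = 0.5288
β_Sable = 0.02750 / 0.03241 = 0.8485
β_Yardley = 0.06738 / 0.03241 = 2.0790
β_Calder = 0.02361 / 0.03241 = 0.7285
β_Jessop = 0.04882 / 0.03241 = 1.5063
β_P = Σ w_i β_i = 0.30×0.5288 + 0.19×0.8485 + 0.21×2.0790 + 0.21×0.7285 + 0.09×1.5063 = 1.0450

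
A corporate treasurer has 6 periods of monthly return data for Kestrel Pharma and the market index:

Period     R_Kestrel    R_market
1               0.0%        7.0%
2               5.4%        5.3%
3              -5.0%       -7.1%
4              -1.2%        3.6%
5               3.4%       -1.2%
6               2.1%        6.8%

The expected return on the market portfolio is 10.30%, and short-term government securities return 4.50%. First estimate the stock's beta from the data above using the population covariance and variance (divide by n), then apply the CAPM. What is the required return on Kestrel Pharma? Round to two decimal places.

Mean R_i = (0.0 + 5.4 − 5.0 − 1.2 + 3.4 + 2.1) / 6 = 0.7833%
Mean R_m = (7.0 + 5.3 − 7.1 + 3.6 − 1.2 + 6.8) / 6 = 2.4000%
Σ(R_i − R̄_i)(R_m − R̄_m) = 58.7200  ⇒  Cov = 58.7200 / 6 = 9.7867
Σ(R_m − R̄_m)² = 153.5800  ⇒  Var(R_m) = 153.5800 / 6 = 25.5967
β = Cov / Var(R_m) = 9.7867 / 25.5967 = 0.3823
MRP = 10.30% − 4.50% = 5.80%
E(R) = R_f + β × MRP = 4.50% + 0.3823 × 5.80% = 6.72%

6.72%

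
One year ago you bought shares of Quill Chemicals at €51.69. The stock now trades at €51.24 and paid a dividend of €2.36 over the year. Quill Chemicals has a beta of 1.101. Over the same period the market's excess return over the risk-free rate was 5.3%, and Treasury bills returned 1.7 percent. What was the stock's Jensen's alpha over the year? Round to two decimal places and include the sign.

-3.84%

Realised HPR = (P1 + D1 − P0) / P0 = (51.24 + 2.36 − 51.69) / 51.69 = 1.91 / 51.69 = 3.6951%
CAPM required = R_f + β·MRP = 1.7% + 1.101 × 5.3% = 7.5353%
α = realised − required = 3.6951% − 7.5353% = -3.84%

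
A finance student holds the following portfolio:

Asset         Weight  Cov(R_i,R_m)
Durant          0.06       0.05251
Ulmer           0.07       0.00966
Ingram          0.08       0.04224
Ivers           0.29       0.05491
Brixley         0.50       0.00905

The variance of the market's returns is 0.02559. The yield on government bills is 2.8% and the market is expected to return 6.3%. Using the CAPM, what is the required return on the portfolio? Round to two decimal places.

β_Durant = 0.05251 / 0.02559 = 2.0520
β_Ulmer = 0.00966 / 0.02559 = 0.3775
β_Ingram = 0.04224 / 0.02559 = 1.6506
β_Ivers = 0.05491 / 0.02559 = 2.1458
β_Brixley = 0.00905 / 0.02559 = 0.3537
β_P = Σ w_i β_i = 0.06×2.0520 + 0.07×0.3775 + 0.08×1.6506 + 0.29×2.1458 + 0.50×0.3537 = 1.0807
MRP = 6.3% − 2.8% = 3.50%
E(R_P) = R_f + β_P × MRP = 2.8% + 1.0807 × 3.5% = 6.58%

6.58%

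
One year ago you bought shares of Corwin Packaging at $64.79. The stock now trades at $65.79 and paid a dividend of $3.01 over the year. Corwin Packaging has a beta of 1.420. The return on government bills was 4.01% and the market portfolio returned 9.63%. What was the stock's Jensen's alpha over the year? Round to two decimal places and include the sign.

-5.80%

Realised HPR = (P1 + D1 − P0) / P0 = (65.79 + 3.01 − 64.79) / 64.79 = 4.01 / 64.79 = 6.1892%
MRP = 9.63% − 4.01% = 5.62%
CAPM required = R_f + β·MRP = 4.01% + 1.420 × 5.62% = 11.99040%
α = realised − required = 6.1892% − 11.99040% = -5.80%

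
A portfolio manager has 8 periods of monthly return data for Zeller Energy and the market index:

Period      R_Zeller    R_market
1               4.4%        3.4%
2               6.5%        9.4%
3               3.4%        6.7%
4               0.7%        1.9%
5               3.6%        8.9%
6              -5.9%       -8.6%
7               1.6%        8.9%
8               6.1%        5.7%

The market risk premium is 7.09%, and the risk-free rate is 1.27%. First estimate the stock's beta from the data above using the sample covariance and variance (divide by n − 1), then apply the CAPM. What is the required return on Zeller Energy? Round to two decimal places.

Mean R_i = (4.4 + 6.5 + 3.4 + 0.7 + 3.6 − 5.9 + 1.6 + 6.1) / 8 = 2.5500%
Mean R_m = (3.4 + 9.4 + 6.7 + 1.9 + 8.9 − 8.6 + 8.9 + 5.7) / 8 = 4.5375%
Σ(R_i − R̄_i)(R_m − R̄_m) = 139.3950  ⇒  Cov = 139.3950 / 7 = 19.9136
Σ(R_m − R̄_m)² = 248.5788  ⇒  Var(R_m) = 248.5788 / 7 = 35.5113
β = Cov / Var(R_m) = 19.9136 / 35.5113 = 0.5608
E(R) = R_f + β × MRP = 1.27% + 0.5608 × 7.09% = 5.25%

5.25%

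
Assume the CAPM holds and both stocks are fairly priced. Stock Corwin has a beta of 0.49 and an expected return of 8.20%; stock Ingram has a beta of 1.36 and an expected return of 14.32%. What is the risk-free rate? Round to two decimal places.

Both satisfy E(R) = R_f + β·MRP, so the slope of the SML is
MRP = (14.32% − 8.20%) / (1.36 − 0.49) = 6.12% / 0.87 = 7.0345%
R_f = E(R_Corwin) − β_Corwin·MRP = 8.20% − 0.49 × 7.0345% = 4.7531%

4.75%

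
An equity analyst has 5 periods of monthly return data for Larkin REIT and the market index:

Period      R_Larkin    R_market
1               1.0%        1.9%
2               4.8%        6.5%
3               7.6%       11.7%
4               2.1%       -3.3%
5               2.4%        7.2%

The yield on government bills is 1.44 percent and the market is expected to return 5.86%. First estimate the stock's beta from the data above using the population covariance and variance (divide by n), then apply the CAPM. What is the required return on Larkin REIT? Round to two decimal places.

Mean R_i = (1.0 + 4.8 + 7.6 + 2.1 + 2.4) / 5 = 3.5800%
Mean R_m = (1.9 + 6.5 + 11.7 − 3.3 + 7.2) / 5 = 4.8000%
Σ(R_i − R̄_i)(R_m − R̄_m) = 46.4500  ⇒  Cov = 46.4500 / 5 = 9.2900
Σ(R_m − R̄_m)² = 130.2800  ⇒  Var(R_m) = 130.2800 / 5 = 26.0560
β = Cov / Var(R_m) = 9.2900 / 26.0560 = 0.3565
MRP = 5.86% − 1.44% = 4.42%
E(R) = R_f + β × MRP = 1.44% + 0.3565 × 4.42% = 3.02%

3.02%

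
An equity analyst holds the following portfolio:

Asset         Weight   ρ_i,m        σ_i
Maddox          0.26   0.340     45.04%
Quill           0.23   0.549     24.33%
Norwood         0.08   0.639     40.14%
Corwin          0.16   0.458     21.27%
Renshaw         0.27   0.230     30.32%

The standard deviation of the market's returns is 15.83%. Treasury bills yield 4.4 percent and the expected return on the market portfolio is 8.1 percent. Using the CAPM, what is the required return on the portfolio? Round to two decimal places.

β_Maddox = 0.340 × 45.04% / 15.83% = 0.9674
β_Quill = 0.549 × 24.33% / 15.83% = 0.8438
β_Norwood = 0.639 × 40.14% / 15.83% = 1.6203
β_Corwin = 0.458 × 21.27% / 15.83% = 0.6154
β_Renshaw = 0.230 × 30.32% / 15.83% = 0.4405
β_P = Σ w_i β_i = 0.26×0.9674 + 0.23×0.8438 + 0.08×1.6203 + 0.16×0.6154 + 0.27×0.4405 = 0.7926
MRP = 8.1% − 4.4% = 3.70%
E(R_P) = R_f + β_P × MRP = 4.4% + 0.7926 × 3.7% = 7.33%

7.33%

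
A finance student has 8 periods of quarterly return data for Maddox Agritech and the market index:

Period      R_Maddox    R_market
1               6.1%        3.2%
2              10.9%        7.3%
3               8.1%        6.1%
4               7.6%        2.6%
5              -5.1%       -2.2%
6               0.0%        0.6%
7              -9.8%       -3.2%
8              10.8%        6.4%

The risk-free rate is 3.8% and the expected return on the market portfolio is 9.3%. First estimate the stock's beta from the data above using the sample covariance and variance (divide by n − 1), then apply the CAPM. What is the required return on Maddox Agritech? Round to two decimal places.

14.10%

Mean R_i = (6.1 + 10.9 + 8.1 + 7.6 − 5.1 + 0.0 − 9.8 + 10.8) / 8 = 3.5750%
Mean R_m = (3.2 + 7.3 + 6.1 + 2.6 − 2.2 + 0.6 − 3.2 + 6.4) / 8 = 2.6000%
Σ(R_i − R̄_i)(R_m − R̄_m) = 205.6000  ⇒  Cov = 205.6000 / 7 = 29.3714
Σ(R_m − R̄_m)² = 109.8200  ⇒  Var(R_m) = 109.8200 / 7 = 15.6886
β = Cov / Var(R_m) = 29.3714 / 15.6886 = 1.8721
MRP = 9.3% − 3.8% = 5.50%
E(R) = R_f + β × MRP = 3.8% + 1.8721 × 5.5% = 14.10%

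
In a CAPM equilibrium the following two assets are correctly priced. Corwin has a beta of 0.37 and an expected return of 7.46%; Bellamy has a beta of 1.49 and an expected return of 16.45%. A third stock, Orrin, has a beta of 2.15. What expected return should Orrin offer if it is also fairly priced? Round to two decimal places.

MRP (SML slope) = (16.45% − 7.46%) / (1.49 − 0.37) = 8.99% / 1.12 = 8.0268%
R_f (intercept) = 7.46% − 0.37 × 8.0268% = 4.4901%
E(R_Orrin) = R_f + β × MRP = 4.4901% + 2.15 × 8.0268% = 21.75%

21.75%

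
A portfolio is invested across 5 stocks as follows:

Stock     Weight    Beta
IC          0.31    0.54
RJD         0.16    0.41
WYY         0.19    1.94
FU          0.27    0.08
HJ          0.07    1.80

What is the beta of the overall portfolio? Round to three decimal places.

β_P = Σ w_i β_i = 0.31×0.54 + 0.16×0.41 + 0.19×1.94 + 0.27×0.08 + 0.07×1.80 = 0.7492

0.749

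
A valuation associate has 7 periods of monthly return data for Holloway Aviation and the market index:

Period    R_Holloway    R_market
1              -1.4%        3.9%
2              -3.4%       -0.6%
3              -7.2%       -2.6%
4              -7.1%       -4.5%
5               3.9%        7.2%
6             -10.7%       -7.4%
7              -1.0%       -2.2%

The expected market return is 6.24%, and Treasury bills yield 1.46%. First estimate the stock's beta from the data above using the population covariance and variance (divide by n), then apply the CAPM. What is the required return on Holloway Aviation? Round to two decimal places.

5.74%

Mean R_i = (-1.4 − 3.4 − 7.2 − 7.1 + 3.9 − 10.7 − 1.0) / 7 = -3.8429%
Mean R_m = (3.9 − 0.6 − 2.6 − 4.5 + 7.2 − 7.4 − 2.2) / 7 = -0.8857%
Σ(R_i − R̄_i)(R_m − R̄_m) = 132.8843  ⇒  Cov = 132.8843 / 7 = 18.9835
Σ(R_m − R̄_m)² = 148.5286  ⇒  Var(R_m) = 148.5286 / 7 = 21.2184
β = Cov / Var(R_m) = 18.9835 / 21.2184 = 0.8947
MRP = 6.24% − 1.46% = 4.78%
E(R) = R_f + β × MRP = 1.46% + 0.8947 × 4.78% = 5.74%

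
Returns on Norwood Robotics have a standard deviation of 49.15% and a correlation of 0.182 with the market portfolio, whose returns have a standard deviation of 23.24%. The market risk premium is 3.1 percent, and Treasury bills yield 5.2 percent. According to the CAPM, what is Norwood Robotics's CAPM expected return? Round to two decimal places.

6.39%

β = ρ × σ_i / σ_m = 0.182 × 49.15% / 23.24% = 0.3849
E(R) = 5.2% + 0.3849 × 3.1% = 6.39%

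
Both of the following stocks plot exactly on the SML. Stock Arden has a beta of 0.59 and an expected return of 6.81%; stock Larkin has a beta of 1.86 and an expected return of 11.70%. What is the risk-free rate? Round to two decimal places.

Both satisfy E(R) = R_f + β·MRP, so the slope of the SML is
MRP = (11.70% − 6.81%) / (1.86 − 0.59) = 4.89% / 1.27 = 3.8504%
R_f = E(R_Arden) − β_Arden·MRP = 6.81% − 0.59 × 3.8504% = 4.5383%

4.54%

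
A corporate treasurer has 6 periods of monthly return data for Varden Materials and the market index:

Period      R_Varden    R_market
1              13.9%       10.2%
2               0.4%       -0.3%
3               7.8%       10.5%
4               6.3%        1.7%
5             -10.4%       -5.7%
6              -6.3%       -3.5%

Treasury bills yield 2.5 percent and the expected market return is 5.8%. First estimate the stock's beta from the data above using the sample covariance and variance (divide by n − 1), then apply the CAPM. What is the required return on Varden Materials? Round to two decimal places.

6.59%

Mean R_i = (13.9 + 0.4 + 7.8 + 6.3 − 10.4 − 6.3) / 6 = 1.9500%
Mean R_m = (10.2 − 0.3 + 10.5 + 1.7 − 5.7 − 3.5) / 6 = 2.1500%
Σ(R_i − R̄_i)(R_m − R̄_m) = 290.4450  ⇒  Cov = 290.4450 / 5 = 58.0890
Σ(R_m − R̄_m)² = 234.2750  ⇒  Var(R_m) = 234.2750 / 5 = 46.8550
β = Cov / Var(R_m) = 58.0890 / 46.8550 = 1.2398
MRP = 5.8% − 2.5% = 3.30%
E(R) = R_f + β × MRP = 2.5% + 1.2398 × 3.3% = 6.59%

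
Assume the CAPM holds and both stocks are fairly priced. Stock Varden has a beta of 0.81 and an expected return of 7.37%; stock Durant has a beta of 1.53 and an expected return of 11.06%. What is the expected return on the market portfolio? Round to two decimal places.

Both satisfy E(R) = R_f + β·MRP, so the slope of the SML is
MRP = (11.06% − 7.37%) / (1.53 − 0.81) = 3.69% / 0.72 = 5.1250%
R_f = E(R_Varden) − β_Varden·MRP = 7.37% − 0.81 × 5.1250% = 3.2188%
E(R_m) = R_f + MRP = 3.2188% + 5.1250% = 8.34%

8.34%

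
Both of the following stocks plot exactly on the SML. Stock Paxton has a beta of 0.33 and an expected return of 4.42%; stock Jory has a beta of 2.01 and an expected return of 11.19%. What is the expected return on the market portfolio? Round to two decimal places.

Both satisfy E(R) = R_f + β·MRP, so the slope of the SML is
MRP = (11.19% − 4.42%) / (2.01 − 0.33) = 6.77% / 1.68 = 4.0298%
R_f = E(R_Paxton) − β_Paxton·MRP = 4.42% − 0.33 × 4.0298% = 3.0902%
E(R_m) = R_f + MRP = 3.0902% + 4.0298% = 7.12%

7.12%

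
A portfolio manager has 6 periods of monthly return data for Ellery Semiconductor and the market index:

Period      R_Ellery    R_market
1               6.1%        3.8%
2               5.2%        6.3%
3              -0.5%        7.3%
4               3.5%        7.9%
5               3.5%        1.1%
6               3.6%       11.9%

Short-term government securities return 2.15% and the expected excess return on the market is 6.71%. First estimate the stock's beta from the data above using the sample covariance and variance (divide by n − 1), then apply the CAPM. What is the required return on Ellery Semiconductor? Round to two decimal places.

Mean R_i = (6.1 + 5.2 − 0.5 + 3.5 + 3.5 + 3.6) / 6 = 3.5667%
Mean R_m = (3.8 + 6.3 + 7.3 + 7.9 + 1.1 + 11.9) / 6 = 6.3833%
Σ(R_i − R̄_i)(R_m − R̄_m) = -9.9733  ⇒  Cov = -9.9733 / 5 = -1.9947
Σ(R_m − R̄_m)² = 68.1683  ⇒  Var(R_m) = 68.1683 / 5 = 13.6337
β = Cov / Var(R_m) = -1.9947 / 13.6337 = -0.1463
E(R) = R_f + β × MRP = 2.15% + -0.1463 × 6.71% = 1.17%

1.17%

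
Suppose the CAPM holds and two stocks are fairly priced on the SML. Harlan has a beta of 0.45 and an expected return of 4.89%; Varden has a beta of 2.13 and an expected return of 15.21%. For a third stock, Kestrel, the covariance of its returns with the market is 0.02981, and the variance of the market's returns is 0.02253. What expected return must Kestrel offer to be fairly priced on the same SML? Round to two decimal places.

10.25%

MRP = (15.21% − 4.89%) / (2.13 − 0.45) = 6.1429%
R_f = 4.89% − 0.45 × 6.1429% = 2.1257%
β_Kestrel = Cov / Var(R_m) = 0.02981 / 0.02253 = 1.3231
E(R_Kestrel) = R_f + β × MRP = 2.1257% + 1.3231 × 6.1429% = 10.25%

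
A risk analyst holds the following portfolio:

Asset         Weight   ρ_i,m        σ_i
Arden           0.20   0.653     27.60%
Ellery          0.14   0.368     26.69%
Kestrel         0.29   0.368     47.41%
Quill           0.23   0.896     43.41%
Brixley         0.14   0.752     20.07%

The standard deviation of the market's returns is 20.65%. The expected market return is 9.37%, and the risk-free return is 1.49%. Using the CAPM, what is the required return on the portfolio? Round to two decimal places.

β_Arden = 0.653 × 27.60% / 20.65% = 0.8728
β_Ellery = 0.368 × 26.69% / 20.65% = 0.4756
β_Kestrel = 0.368 × 47.41% / 20.65% = 0.8449
β_Quill = 0.896 × 43.41% / 20.65% = 1.8836
β_Brixley = 0.752 × 20.07% / 20.65% = 0.7309
β_P = Σ w_i β_i = 0.20×0.8728 + 0.14×0.4756 + 0.29×0.8449 + 0.23×1.8836 + 0.14×0.7309 = 1.0217
MRP = 9.37% − 1.49% = 7.88%
E(R_P) = R_f + β_P × MRP = 1.49% + 1.0217 × 7.88% = 9.54%

9.54%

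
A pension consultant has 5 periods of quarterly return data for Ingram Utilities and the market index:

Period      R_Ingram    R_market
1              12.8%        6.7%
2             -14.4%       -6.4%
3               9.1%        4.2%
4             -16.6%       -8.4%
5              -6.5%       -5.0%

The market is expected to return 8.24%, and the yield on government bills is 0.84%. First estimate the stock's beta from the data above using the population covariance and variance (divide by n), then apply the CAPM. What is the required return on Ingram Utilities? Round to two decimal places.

15.39%

Mean R_i = (12.8 − 14.4 + 9.1 − 16.6 − 6.5) / 5 = -3.1200%
Mean R_m = (6.7 − 6.4 + 4.2 − 8.4 − 5.0) / 5 = -1.7800%
Σ(R_i − R̄_i)(R_m − R̄_m) = 360.3120  ⇒  Cov = 360.3120 / 5 = 72.0624
Σ(R_m − R̄_m)² = 183.2080  ⇒  Var(R_m) = 183.2080 / 5 = 36.6416
β = Cov / Var(R_m) = 72.0624 / 36.6416 = 1.9667
MRP = 8.24% − 0.84% = 7.40%
E(R) = R_f + β × MRP = 0.84% + 1.9667 × 7.40% = 15.39%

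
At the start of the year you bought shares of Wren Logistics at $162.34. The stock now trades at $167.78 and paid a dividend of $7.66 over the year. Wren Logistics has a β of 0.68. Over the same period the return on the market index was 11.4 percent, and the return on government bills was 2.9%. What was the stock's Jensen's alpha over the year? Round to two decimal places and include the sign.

Realised HPR = (P1 + D1 − P0) / P0 = (167.78 + 7.66 − 162.34) / 162.34 = 13.10 / 162.34 = 8.0695%
MRP = 11.4% − 2.9% = 8.50%
CAPM required = R_f + β·MRP = 2.9% + 0.68 × 8.5% = 8.6800%
α = realised − required = 8.0695% − 8.6800% = -0.61%

-0.61%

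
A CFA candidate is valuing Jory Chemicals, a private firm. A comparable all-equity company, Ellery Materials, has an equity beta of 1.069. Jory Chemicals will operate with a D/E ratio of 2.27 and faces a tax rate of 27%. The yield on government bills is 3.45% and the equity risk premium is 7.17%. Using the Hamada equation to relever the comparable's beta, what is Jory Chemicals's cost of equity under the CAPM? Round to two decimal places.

23.82%

β_L = β_U × [1 + (1 − t)(D/E)] = 1.069 × [1 + (1 − 0.27) × 2.27]
    = 1.069 × [1 + 0.73 × 2.27] = 1.069 × 2.6571 = 2.8404
E(R) = R_f + β_L × MRP = 3.45% + 2.8404 × 7.17% = 23.82%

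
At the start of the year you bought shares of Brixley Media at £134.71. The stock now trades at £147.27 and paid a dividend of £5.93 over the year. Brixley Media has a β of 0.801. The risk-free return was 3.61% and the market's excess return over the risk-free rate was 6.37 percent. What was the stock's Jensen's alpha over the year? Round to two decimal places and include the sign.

+5.01%

Realised HPR = (P1 + D1 − P0) / P0 = (147.27 + 5.93 − 134.71) / 134.71 = 18.49 / 134.71 = 13.7258%
CAPM required = R_f + β·MRP = 3.61% + 0.801 × 6.37% = 8.71237%
α = realised − required = 13.7258% − 8.71237% = +5.01%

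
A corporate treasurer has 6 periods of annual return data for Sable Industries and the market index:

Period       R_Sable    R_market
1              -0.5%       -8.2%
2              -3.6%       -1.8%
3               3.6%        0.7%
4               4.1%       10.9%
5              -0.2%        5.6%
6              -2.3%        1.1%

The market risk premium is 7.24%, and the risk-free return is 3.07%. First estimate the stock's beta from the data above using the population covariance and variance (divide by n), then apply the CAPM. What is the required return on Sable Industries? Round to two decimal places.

4.88%

Mean R_i = (-0.5 − 3.6 + 3.6 + 4.1 − 0.2 − 2.3) / 6 = 0.1833%
Mean R_m = (-8.2 − 1.8 + 0.7 + 10.9 + 5.6 + 1.1) / 6 = 1.3833%
Σ(R_i − R̄_i)(R_m − R̄_m) = 52.6183  ⇒  Cov = 52.6183 / 6 = 8.7697
Σ(R_m − R̄_m)² = 210.8683  ⇒  Var(R_m) = 210.8683 / 6 = 35.1447
β = Cov / Var(R_m) = 8.7697 / 35.1447 = 0.2495
E(R) = R_f + β × MRP = 3.07% + 0.2495 × 7.24% = 4.88%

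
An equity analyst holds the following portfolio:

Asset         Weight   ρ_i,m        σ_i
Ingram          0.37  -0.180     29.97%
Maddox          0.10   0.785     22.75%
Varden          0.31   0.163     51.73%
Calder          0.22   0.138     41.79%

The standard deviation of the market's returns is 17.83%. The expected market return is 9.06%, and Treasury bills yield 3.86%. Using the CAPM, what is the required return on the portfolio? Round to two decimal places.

4.93%

β_Ingram = -0.180 × 29.97% / 17.83% = -0.3026
β_Maddox = 0.785 × 22.75% / 17.83% = 1.0016
β_Varden = 0.163 × 51.73% / 17.83% = 0.4729
β_Calder = 0.138 × 41.79% / 17.83% = 0.3234
β_P = Σ w_i β_i = 0.37×-0.3026 + 0.10×1.0016 + 0.31×0.4729 + 0.22×0.3234 = 0.2059
MRP = 9.06% − 3.86% = 5.20%
E(R_P) = R_f + β_P × MRP = 3.86% + 0.2059 × 5.20% = 4.93%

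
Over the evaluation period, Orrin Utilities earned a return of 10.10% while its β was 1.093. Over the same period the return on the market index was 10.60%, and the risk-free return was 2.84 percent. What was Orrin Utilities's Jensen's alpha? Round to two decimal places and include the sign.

-1.22%

Market excess return = 10.60% − 2.84% = 7.76%
CAPM benchmark = R_f + β(R_m − R_f) = 2.84% + 1.093 × 7.76% = 11.32168%
α = actual − benchmark = 10.10% − 11.32168% = -1.22%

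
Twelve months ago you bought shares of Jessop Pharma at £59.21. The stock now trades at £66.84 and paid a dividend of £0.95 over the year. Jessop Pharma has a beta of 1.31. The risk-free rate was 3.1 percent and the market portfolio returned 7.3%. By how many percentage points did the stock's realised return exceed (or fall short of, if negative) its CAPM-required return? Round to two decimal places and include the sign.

+5.89%

Realised HPR = (P1 + D1 − P0) / P0 = (66.84 + 0.95 − 59.21) / 59.21 = 8.58 / 59.21 = 14.4908%
MRP = 7.3% − 3.1% = 4.20%
CAPM required = R_f + β·MRP = 3.1% + 1.31 × 4.2% = 8.6020%
α = realised − required = 14.4908% − 8.6020% = +5.89%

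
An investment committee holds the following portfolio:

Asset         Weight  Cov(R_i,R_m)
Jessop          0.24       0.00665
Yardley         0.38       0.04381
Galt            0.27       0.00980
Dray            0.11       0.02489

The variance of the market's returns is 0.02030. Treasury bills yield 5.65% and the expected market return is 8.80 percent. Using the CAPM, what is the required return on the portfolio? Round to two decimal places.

9.32%

β_Jessop = 0.00665 / 0.02030 = 0.3276
β_Yardley = 0.04381 / 0.02030 = 2.1581
β_Galt = 0.00980 / 0.02030 = 0.4828
β_Dray = 0.02489 / 0.02030 = 1.2261
β_P = Σ w_i β_i = 0.24×0.3276 + 0.38×2.1581 + 0.27×0.4828 + 0.11×1.2261 = 1.1639
MRP = 8.80% − 5.65% = 3.15%
E(R_P) = R_f + β_P × MRP = 5.65% + 1.1639 × 3.15% = 9.32%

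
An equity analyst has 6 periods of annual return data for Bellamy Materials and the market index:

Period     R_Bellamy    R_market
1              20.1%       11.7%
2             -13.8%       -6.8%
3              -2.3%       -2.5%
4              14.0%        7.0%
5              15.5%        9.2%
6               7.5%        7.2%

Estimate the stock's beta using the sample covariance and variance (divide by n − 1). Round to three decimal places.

Mean R_i = (20.1 − 13.8 − 2.3 + 14.0 + 15.5 + 7.5) / 6 = 6.8333%
Mean R_m = (11.7 − 6.8 − 2.5 + 7.0 + 9.2 + 7.2) / 6 = 4.3000%
Σ(R_i − R̄_i)(R_m − R̄_m) = 453.0600  ⇒  Cov = 453.0600 / 5 = 90.6120
Σ(R_m − R̄_m)² = 263.9200  ⇒  Var(R_m) = 263.9200 / 5 = 52.7840
β = Cov / Var(R_m) = 90.6120 / 52.7840 = 1.7167

1.717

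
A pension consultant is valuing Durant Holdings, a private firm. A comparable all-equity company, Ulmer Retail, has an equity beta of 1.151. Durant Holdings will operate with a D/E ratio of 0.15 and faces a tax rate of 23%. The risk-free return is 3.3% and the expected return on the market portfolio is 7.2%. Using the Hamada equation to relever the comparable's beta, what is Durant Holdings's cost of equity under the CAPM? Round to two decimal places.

β_L = β_U × [1 + (1 − t)(D/E)] = 1.151 × [1 + (1 − 0.23) × 0.15]
    = 1.151 × [1 + 0.77 × 0.15] = 1.151 × 1.1155 = 1.2839
MRP = 7.2% − 3.3% = 3.90%
E(R) = R_f + β_L × MRP = 3.3% + 1.2839 × 3.9% = 8.31%

8.31%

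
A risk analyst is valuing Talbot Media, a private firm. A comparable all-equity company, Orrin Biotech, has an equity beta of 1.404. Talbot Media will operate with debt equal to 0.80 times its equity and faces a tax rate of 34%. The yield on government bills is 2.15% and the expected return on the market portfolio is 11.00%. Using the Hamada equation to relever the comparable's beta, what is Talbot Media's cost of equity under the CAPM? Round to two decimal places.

β_L = β_U × [1 + (1 − t)(D/E)] = 1.404 × [1 + (1 − 0.34) × 0.80]
    = 1.404 × [1 + 0.66 × 0.80] = 1.404 × 1.5280 = 2.1453
MRP = 11.00% − 2.15% = 8.85%
E(R) = R_f + β_L × MRP = 2.15% + 2.1453 × 8.85% = 21.14%

21.14%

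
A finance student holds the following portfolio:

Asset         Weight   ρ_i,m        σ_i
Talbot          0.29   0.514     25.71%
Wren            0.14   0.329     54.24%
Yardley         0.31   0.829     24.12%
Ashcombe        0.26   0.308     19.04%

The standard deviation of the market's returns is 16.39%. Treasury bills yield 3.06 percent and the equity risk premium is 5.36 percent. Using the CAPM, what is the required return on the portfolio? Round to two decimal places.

β_Talbot = 0.514 × 25.71% / 16.39% = 0.8063
β_Wren = 0.329 × 54.24% / 16.39% = 1.0888
β_Yardley = 0.829 × 24.12% / 16.39% = 1.2200
β_Ashcombe = 0.308 × 19.04% / 16.39% = 0.3578
β_P = Σ w_i β_i = 0.29×0.8063 + 0.14×1.0888 + 0.31×1.2200 + 0.26×0.3578 = 0.8575
E(R_P) = R_f + β_P × MRP = 3.06% + 0.8575 × 5.36% = 7.66%

7.66%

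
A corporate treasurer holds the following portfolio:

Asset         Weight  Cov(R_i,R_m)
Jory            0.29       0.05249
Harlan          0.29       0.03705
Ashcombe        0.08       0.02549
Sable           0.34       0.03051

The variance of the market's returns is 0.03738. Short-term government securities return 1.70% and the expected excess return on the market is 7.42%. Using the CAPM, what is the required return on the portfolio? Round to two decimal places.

β_Jory = 0.05249 / 0.03738 = 1.4042
β_Harlan = 0.03705 / 0.03738 = 0.9912
β_Ashcombe = 0.02549 / 0.03738 = 0.6819
β_Sable = 0.03051 / 0.03738 = 0.8162
β_P = Σ w_i β_i = 0.29×1.4042 + 0.29×0.9912 + 0.08×0.6819 + 0.34×0.8162 = 1.0267
E(R_P) = R_f + β_P × MRP = 1.70% + 1.0267 × 7.42% = 9.32%

9.32%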